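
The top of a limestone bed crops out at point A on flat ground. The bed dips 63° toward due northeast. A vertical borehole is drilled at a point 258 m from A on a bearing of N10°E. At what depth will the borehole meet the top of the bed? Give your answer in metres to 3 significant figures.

The hole lies 35° from the dip direction, so the down-dip offset is 258 × cos 35° = 211.34 m.
Depth = down-dip offset × tan(dip) = 211.34 × tan 63° = 211.34 × 1.9626
Depth = 414.78 m

415 m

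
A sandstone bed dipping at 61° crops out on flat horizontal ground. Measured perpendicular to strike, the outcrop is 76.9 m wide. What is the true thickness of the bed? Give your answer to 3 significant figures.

67.3 m

True thickness t = w · sin(dip) = 76.9 × sin 61°
t = 76.9 × 0.8746 = 67.258 m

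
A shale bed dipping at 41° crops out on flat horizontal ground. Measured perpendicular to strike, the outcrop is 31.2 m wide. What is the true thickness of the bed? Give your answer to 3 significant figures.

20.5 m

True thickness t = w · sin(dip) = 31.2 × sin 41°
t = 31.2 × 0.6561 = 20.469 m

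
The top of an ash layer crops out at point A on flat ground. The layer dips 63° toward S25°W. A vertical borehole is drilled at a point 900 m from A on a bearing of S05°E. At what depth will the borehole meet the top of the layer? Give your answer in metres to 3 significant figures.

1530 m

The hole lies 30° from the dip direction, so the down-dip offset is 900 × cos 30° = 779.42 m.
Depth = down-dip offset × tan(dip) = 779.42 × tan 63° = 779.42 × 1.9626
Depth = 1529.70 m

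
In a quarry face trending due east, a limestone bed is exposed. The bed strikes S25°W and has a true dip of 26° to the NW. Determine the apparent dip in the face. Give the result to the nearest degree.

24°

The strike is S25°W and the section trends due east; the acute angle between them is β = 65°.
tan(apparent dip) = tan 26° · sin 65° = 0.4420
apparent dip = arctan 0.4420 = 23.85°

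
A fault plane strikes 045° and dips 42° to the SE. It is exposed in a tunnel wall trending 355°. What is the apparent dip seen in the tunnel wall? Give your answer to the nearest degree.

The section lies 50° from the strike.
tan(apparent dip) = tan 42° · sin 50° = 0.6897
α = arctan(0.6897) = 34.60°

35°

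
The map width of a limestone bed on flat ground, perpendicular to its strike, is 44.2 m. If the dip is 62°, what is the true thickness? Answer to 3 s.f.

True thickness t = w · sin(dip) = 44.2 × sin 62°
t = 44.2 × 0.8829 = 39.026 m

39.0 m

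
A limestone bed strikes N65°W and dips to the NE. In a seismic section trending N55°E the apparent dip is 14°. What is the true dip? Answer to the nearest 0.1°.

The section is 60° from the strike.
tan δ = tan α / sin β = tan 14° / sin 60° = 0.2493 / 0.8660 = 0.2879
δ = arctan(0.2879) = 16.06°

16.1°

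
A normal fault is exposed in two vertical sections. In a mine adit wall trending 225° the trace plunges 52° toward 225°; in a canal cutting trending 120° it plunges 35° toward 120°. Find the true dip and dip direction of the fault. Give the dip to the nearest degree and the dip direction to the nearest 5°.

Each apparent-dip line lies in the plane. As unit vectors (x east, y north, z up), v₁ plunges 52°→225° and v₂ plunges 35°→120°.
n = v₁ × v₂ = (-0.073, -0.809, 0.487) (taken with n_z > 0).
tan δ = √(n_x²+n_y²)/n_z = 0.812/0.487, so δ = 59.0°.
The horizontal component of n points toward azimuth atan2(n_x, n_y) = 185°, the dip direction.

true dip 59°, dip direction 185°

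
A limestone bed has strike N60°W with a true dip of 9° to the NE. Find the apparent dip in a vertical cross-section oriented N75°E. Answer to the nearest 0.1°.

The section lies 45° from the strike.
tan α = tan 9° × sin 45° = 0.1584 × 0.7071 = 0.1120
α = arctan(0.1120) = 6.39°

6.4°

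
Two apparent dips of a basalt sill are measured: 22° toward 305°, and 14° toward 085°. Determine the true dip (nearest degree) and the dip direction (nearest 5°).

The two traces are lines in the plane: v₁ = (sin 305°·cos 22°, cos 305°·cos 22°, −sin 22°), v₂ = (sin 85°·cos 14°, cos 85°·cos 14°, −sin 14°).
n = v₁ × v₂ = (0.097, 0.546, 0.578) (taken with n_z > 0).
Dip δ = arctan(|n_h|/n_z) = arctan(0.554/0.578) = 43.8°.
The horizontal component of n points toward azimuth atan2(n_x, n_y) = 10°, the dip direction.

true dip 44°, dip direction 010°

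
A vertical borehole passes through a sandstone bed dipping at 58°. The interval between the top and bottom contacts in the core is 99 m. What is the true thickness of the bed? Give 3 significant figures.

52.5 m

True thickness t = h · cos(dip) = 99 × cos 58°
t = 99 × 0.5299 = 52.462 m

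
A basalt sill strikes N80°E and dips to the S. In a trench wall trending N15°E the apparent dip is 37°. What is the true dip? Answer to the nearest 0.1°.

39.7°

β = acute angle between strike N80°E and section N15°E = 65°.
tan(true dip) = tan 37° / sin 65° = 0.8315
true dip = arctan 0.8315 = 39.74°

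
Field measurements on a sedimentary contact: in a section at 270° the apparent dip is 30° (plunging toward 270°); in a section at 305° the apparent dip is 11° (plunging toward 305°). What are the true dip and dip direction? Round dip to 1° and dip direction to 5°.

Each apparent-dip line lies in the plane. As unit vectors (x east, y north, z up), v₁ plunges 30°→270° and v₂ plunges 11°→305°.
n = v₁ × v₂ = (-0.282, -0.237, 0.488) (taken with n_z > 0).
Dip δ = arctan(|n_h|/n_z) = arctan(0.368/0.488) = 37.0°.
Dip direction = atan2(-0.282, -0.237) = 230° (azimuth of n's horizontal projection).

true dip 37°, dip direction 230°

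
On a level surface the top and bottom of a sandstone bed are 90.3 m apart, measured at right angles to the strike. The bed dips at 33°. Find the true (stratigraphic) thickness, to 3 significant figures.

True thickness t = w · sin(dip) = 90.3 × sin 33°
t = 90.3 × 0.5446 = 49.181 m

49.2 m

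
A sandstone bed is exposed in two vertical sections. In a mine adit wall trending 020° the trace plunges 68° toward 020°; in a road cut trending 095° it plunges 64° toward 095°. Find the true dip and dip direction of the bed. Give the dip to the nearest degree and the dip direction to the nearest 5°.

Represent each trace as a vector plunging at its apparent dip toward its trend (east-north-up frame): v₁ = (0.128, 0.352, -0.927), v₂ = (0.437, -0.038, -0.899).
The plane normal is n = v₁ × v₂ ∝ (0.352, 0.290, 0.159).
True dip = arccos(n_z / |n|) = arccos(0.3287) = 70.8°.
The horizontal component of n points toward azimuth atan2(n_x, n_y) = 51°, the dip direction.

true dip 71°, dip direction 050°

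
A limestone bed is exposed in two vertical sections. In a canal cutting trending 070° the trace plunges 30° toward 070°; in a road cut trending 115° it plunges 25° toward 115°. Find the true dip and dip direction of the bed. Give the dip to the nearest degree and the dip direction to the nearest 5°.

true dip 30°, dip direction 080°

Represent each trace as a vector plunging at its apparent dip toward its trend (east-north-up frame): v₁ = (0.814, 0.296, -0.500), v₂ = (0.821, -0.383, -0.423).
n = v₁ × v₂ = (0.317, 0.067, 0.555) (taken with n_z > 0).
True dip = arccos(n_z / |n|) = arccos(0.8638) = 30.2°.
Dip direction = azimuth of (n_x, n_y) = atan2(0.317, 0.067) = 78°.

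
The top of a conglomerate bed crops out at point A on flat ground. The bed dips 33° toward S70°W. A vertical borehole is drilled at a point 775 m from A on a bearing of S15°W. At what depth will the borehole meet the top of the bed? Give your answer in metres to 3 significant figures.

289 m

The hole lies 55° from the dip direction, so the down-dip offset is 775 × cos 55° = 444.52 m.
Depth = down-dip offset × tan(dip) = 444.52 × tan 33° = 444.52 × 0.6494
Depth = 288.68 m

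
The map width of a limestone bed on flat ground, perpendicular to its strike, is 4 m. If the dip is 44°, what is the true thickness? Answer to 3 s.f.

2.78 m

True thickness t = w · sin(dip) = 4 × sin 44°
t = 4 × 0.6947 = 2.779 m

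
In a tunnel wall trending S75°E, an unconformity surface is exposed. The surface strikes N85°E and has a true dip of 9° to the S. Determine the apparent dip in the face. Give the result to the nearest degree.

3°

The section lies 20° from the strike.
tan α = tan 9° × sin 20° = 0.1584 × 0.3420 = 0.0542
apparent dip = arctan 0.0542 = 3.10°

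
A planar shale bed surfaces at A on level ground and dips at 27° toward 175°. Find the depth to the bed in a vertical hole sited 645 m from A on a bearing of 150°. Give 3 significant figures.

298 m

The hole lies 25° from the dip direction, so the down-dip offset is 645 × cos 25° = 584.57 m.
Depth = down-dip offset × tan(dip) = 584.57 × tan 27° = 584.57 × 0.5095
Depth = 297.85 m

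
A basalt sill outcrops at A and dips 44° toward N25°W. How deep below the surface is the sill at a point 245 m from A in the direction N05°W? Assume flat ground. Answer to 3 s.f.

The hole lies 20° from the dip direction, so the down-dip offset is 245 × cos 20° = 230.22 m.
Depth = down-dip offset × tan(dip) = 230.22 × tan 44° = 230.22 × 0.9657
Depth = 222.33 m

222 m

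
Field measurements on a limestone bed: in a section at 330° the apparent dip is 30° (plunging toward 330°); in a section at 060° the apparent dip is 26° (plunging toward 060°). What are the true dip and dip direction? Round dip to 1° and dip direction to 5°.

true dip 37°, dip direction 010°

Represent each trace as a vector plunging at its apparent dip toward its trend (east-north-up frame): v₁ = (-0.433, 0.750, -0.500), v₂ = (0.778, 0.449, -0.438).
The plane normal is n = v₁ × v₂ ∝ (0.104, 0.579, 0.778).
tan δ = √(n_x²+n_y²)/n_z = 0.588/0.778, so δ = 37.1°.
The horizontal component of n points toward azimuth atan2(n_x, n_y) = 10°, the dip direction.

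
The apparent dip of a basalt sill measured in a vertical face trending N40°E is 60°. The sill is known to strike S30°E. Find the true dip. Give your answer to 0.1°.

β = acute angle between strike S30°E and section N40°E = 70°.
tan δ = tan α / sin β = tan 60° / sin 70° = 1.7321 / 0.9397 = 1.8432
true dip = arctan 1.8432 = 61.52°

61.5°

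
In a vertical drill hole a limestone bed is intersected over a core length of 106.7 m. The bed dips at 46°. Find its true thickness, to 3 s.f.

True thickness t = h · cos(dip) = 106.7 × cos 46°
t = 106.7 × 0.6947 = 74.120 m

74.1 m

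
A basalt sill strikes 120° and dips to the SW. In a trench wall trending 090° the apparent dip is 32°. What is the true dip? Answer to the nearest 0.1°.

51.3°

The section is 30° from the strike.
tan(true dip) = tan 32° / sin 30° = 1.2497
δ = arctan(1.2497) = 51.33°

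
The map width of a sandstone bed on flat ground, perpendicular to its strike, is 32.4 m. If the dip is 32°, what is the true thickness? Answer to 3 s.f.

True thickness t = w · sin(dip) = 32.4 × sin 32°
t = 32.4 × 0.5299 = 17.169 m

17.2 m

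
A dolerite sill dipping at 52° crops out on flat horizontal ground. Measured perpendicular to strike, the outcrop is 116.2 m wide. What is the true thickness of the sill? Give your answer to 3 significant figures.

True thickness t = w · sin(dip) = 116.2 × sin 52°
t = 116.2 × 0.7880 = 91.567 m

91.6 m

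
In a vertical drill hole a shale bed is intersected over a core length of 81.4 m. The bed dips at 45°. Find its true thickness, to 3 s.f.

57.6 m

True thickness t = h · cos(dip) = 81.4 × cos 45°
t = 81.4 × 0.7071 = 57.558 m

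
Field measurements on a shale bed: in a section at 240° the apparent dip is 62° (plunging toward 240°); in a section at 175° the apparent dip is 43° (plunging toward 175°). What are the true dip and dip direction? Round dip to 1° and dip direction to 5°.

true dip 62°, dip direction 235°

Each apparent-dip line lies in the plane. As unit vectors (x east, y north, z up), v₁ plunges 62°→240° and v₂ plunges 43°→175°.
n = v₁ × v₂ = (-0.483, -0.334, 0.311) (taken with n_z > 0).
True dip = arccos(n_z / |n|) = arccos(0.4683) = 62.1°.
The horizontal component of n points toward azimuth atan2(n_x, n_y) = 235°, the dip direction.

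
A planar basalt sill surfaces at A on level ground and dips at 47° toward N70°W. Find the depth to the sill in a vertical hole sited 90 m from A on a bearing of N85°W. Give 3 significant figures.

The hole lies 15° from the dip direction, so the down-dip offset is 90 × cos 15° = 86.93 m.
Depth = down-dip offset × tan(dip) = 86.93 × tan 47° = 86.93 × 1.0724
Depth = 93.22 m

93.2 m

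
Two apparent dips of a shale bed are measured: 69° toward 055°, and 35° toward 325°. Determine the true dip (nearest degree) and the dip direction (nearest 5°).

true dip 70°, dip direction 040°

Each apparent-dip line lies in the plane. As unit vectors (x east, y north, z up), v₁ plunges 69°→055° and v₂ plunges 35°→325°.
n = v₁ × v₂ = (0.509, 0.607, 0.294) (taken with n_z > 0).
Dip δ = arctan(|n_h|/n_z) = arctan(0.792/0.294) = 69.7°.
Dip direction = azimuth of (n_x, n_y) = atan2(0.509, 0.607) = 40°.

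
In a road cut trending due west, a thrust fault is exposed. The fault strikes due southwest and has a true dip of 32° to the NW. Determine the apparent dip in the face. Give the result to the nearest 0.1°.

23.8°

The strike is due southwest and the section trends due west; the acute angle between them is β = 45°.
tan(apparent dip) = tan 32° · sin 45° = 0.4418
α = arctan(0.4418) = 23.84°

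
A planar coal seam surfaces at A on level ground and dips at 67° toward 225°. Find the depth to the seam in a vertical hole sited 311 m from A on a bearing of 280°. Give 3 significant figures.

The hole lies 55° from the dip direction, so the down-dip offset is 311 × cos 55° = 178.38 m.
Depth = down-dip offset × tan(dip) = 178.38 × tan 67° = 178.38 × 2.3559
Depth = 420.24 m

420 m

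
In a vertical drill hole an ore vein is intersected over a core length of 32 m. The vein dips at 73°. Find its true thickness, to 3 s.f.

9.36 m

True thickness t = h · cos(dip) = 32 × cos 73°
t = 32 × 0.2924 = 9.356 m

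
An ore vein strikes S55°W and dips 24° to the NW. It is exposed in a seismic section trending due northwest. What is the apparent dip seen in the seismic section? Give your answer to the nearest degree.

24°

Angle between strike (S55°W) and section (due northwest): β = 80°.
tan(apparent dip) = tan 24° · sin 80° = 0.4385
apparent dip = arctan 0.4385 = 23.68°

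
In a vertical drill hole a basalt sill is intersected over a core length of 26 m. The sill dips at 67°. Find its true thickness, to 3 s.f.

True thickness t = h · cos(dip) = 26 × cos 67°
t = 26 × 0.3907 = 10.159 m

10.2 m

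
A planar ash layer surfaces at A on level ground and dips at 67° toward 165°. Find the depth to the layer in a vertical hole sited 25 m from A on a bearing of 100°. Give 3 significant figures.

The hole lies 65° from the dip direction, so the down-dip offset is 25 × cos 65° = 10.57 m.
Depth = down-dip offset × tan(dip) = 10.57 × tan 67° = 10.57 × 2.3559
Depth = 24.89 m

24.9 m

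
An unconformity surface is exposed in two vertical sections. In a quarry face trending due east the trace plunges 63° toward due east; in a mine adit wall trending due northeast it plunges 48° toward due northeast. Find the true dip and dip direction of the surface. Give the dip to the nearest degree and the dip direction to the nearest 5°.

Each apparent-dip line lies in the plane. As unit vectors (x east, y north, z up), v₁ plunges 63°→due east and v₂ plunges 48°→due northeast.
The plane normal is n = v₁ × v₂ ∝ (0.422, -0.084, 0.215).
tan δ = √(n_x²+n_y²)/n_z = 0.430/0.215, so δ = 63.5°.
The horizontal component of n points toward azimuth atan2(n_x, n_y) = 101°, the dip direction.

true dip 63°, dip direction 100°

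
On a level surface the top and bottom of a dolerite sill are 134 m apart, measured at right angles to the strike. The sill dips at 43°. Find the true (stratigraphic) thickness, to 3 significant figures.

True thickness t = w · sin(dip) = 134 × sin 43°
t = 134 × 0.6820 = 91.388 m

91.4 m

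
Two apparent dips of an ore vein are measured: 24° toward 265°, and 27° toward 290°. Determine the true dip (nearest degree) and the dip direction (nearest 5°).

Represent each trace as a vector plunging at its apparent dip toward its trend (east-north-up frame): v₁ = (-0.910, -0.080, -0.407), v₂ = (-0.837, 0.305, -0.454).
Cross product v₁ × v₂ gives the pole to the plane: n ∝ (-0.160, 0.073, 0.344).
Dip δ = arctan(|n_h|/n_z) = arctan(0.176/0.344) = 27.1°.
Dip direction = atan2(-0.160, 0.073) = 294° (azimuth of n's horizontal projection).

true dip 27°, dip direction 295°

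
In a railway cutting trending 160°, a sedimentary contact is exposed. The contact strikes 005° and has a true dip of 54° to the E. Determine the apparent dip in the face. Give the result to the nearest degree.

The strike is 005° and the section trends 160°; the acute angle between them is β = 25°.
tan(apparent dip) = tan 54° · sin 25° = 0.5817
α = arctan(0.5817) = 30.19°

30°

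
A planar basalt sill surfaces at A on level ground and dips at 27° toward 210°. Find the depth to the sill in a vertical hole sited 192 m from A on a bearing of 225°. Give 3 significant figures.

94.5 m

The hole lies 15° from the dip direction, so the down-dip offset is 192 × cos 15° = 185.46 m.
Depth = down-dip offset × tan(dip) = 185.46 × tan 27° = 185.46 × 0.5095
Depth = 94.50 m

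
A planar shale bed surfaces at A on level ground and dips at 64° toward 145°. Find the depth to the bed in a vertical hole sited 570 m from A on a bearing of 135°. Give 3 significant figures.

The hole lies 10° from the dip direction, so the down-dip offset is 570 × cos 10° = 561.34 m.
Depth = down-dip offset × tan(dip) = 561.34 × tan 64° = 561.34 × 2.0503
Depth = 1150.92 m

1150 m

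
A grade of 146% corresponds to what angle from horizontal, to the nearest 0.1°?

tan θ = 146/100 = 1.4600
θ = arctan(1.4600) = 55.59°

55.6°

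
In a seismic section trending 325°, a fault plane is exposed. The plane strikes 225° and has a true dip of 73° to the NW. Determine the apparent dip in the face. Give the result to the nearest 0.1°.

The section lies 80° from the strike.
tan α = tan 73° × sin 80° = 3.2709 × 0.9848 = 3.2212
apparent dip = arctan 3.2212 = 72.75°

72.8°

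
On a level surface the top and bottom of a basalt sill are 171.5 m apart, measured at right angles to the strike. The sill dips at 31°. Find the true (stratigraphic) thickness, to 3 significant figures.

88.3 m

True thickness t = w · sin(dip) = 171.5 × sin 31°
t = 171.5 × 0.5150 = 88.329 m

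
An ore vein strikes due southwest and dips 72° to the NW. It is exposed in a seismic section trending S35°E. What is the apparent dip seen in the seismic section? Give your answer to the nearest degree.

The strike is due southwest and the section trends S35°E; the acute angle between them is β = 80°.
tan α = tan 72° × sin 80° = 3.0777 × 0.9848 = 3.0309
α = arctan(3.0309) = 71.74°

72°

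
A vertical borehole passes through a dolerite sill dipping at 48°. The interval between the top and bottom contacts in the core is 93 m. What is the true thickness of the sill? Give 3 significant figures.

True thickness t = h · cos(dip) = 93 × cos 48°
t = 93 × 0.6691 = 62.229 m

62.2 m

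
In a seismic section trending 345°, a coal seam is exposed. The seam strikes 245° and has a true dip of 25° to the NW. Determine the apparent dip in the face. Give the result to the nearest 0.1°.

The strike is 245° and the section trends 345°; the acute angle between them is β = 80°.
tan α = tan 25° × sin 80° = 0.4663 × 0.9848 = 0.4592
apparent dip = arctan 0.4592 = 24.67°

24.7°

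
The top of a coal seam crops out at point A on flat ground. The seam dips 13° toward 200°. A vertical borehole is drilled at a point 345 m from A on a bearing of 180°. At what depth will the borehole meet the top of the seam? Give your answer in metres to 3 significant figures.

The hole lies 20° from the dip direction, so the down-dip offset is 345 × cos 20° = 324.19 m.
Depth = down-dip offset × tan(dip) = 324.19 × tan 13° = 324.19 × 0.2309
Depth = 74.85 m

74.8 m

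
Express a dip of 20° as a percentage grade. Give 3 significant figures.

grade % = 100 × tan 20° = 100 × 0.3640

36.4%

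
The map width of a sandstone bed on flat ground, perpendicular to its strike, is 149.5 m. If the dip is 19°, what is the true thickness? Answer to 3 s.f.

True thickness t = w · sin(dip) = 149.5 × sin 19°
t = 149.5 × 0.3256 = 48.672 m

48.7 m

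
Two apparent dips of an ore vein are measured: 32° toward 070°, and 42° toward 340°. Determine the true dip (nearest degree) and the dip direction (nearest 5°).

true dip 48°, dip direction 015°

Each apparent-dip line lies in the plane. As unit vectors (x east, y north, z up), v₁ plunges 32°→070° and v₂ plunges 42°→340°.
The plane normal is n = v₁ × v₂ ∝ (0.176, 0.668, 0.630).
Dip δ = arctan(|n_h|/n_z) = arctan(0.691/0.630) = 47.6°.
Dip direction = atan2(0.176, 0.668) = 15° (azimuth of n's horizontal projection).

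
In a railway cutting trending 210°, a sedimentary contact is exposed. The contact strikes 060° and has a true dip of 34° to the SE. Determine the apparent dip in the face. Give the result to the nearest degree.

19°

The strike is 060° and the section trends 210°; the acute angle between them is β = 30°.
tan(apparent dip) = tan 34° · sin 30° = 0.3373
α = arctan(0.3373) = 18.64°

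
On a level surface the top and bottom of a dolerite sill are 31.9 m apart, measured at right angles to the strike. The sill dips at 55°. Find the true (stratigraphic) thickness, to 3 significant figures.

True thickness t = w · sin(dip) = 31.9 × sin 55°
t = 31.9 × 0.8192 = 26.131 m

26.1 m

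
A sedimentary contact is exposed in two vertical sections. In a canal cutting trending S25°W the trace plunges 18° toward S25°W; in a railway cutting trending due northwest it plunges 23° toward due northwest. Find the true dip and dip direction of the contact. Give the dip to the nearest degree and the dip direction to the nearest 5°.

true dip 33°, dip direction 265°

The two traces are lines in the plane: v₁ = (sin 205°·cos 18°, cos 205°·cos 18°, −sin 18°), v₂ = (sin 315°·cos 23°, cos 315°·cos 23°, −sin 23°).
The plane normal is n = v₁ × v₂ ∝ (-0.538, -0.044, 0.823).
True dip = arccos(n_z / |n|) = arccos(0.8361) = 33.3°.
Dip direction = atan2(-0.538, -0.044) = 265° (azimuth of n's horizontal projection).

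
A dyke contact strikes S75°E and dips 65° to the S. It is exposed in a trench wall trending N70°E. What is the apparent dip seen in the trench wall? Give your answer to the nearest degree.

51°

Angle between strike (S75°E) and section (N70°E): β = 35°.
tan(apparent dip) = tan 65° · sin 35° = 1.2300
α = arctan(1.2300) = 50.89°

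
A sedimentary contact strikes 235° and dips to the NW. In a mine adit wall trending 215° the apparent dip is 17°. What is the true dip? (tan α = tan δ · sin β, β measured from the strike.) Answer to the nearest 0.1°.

The section is 20° from the strike.
tan(true dip) = tan 17° / sin 20° = 0.8939
true dip = arctan 0.8939 = 41.79°

41.8°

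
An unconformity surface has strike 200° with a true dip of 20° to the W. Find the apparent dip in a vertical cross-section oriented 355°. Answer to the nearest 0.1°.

8.7°

Angle between strike (200°) and section (355°): β = 25°.
tan(apparent dip) = tan 20° · sin 25° = 0.1538
α = arctan(0.1538) = 8.74°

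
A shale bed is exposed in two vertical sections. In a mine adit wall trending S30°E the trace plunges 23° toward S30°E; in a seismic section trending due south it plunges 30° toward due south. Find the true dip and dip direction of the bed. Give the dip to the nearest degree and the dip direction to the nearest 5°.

true dip 31°, dip direction 195°

Represent each trace as a vector plunging at its apparent dip toward its trend (east-north-up frame): v₁ = (0.460, -0.797, -0.391), v₂ = (0.000, -0.866, -0.500).
n = v₁ × v₂ = (-0.060, -0.230, 0.399) (taken with n_z > 0).
True dip = arccos(n_z / |n|) = arccos(0.8587) = 30.8°.
Dip direction = atan2(-0.060, -0.230) = 195° (azimuth of n's horizontal projection).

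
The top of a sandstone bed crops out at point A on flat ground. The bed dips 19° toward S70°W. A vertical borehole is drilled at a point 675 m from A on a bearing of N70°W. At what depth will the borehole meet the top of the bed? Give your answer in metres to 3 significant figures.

178 m

The hole lies 40° from the dip direction, so the down-dip offset is 675 × cos 40° = 517.08 m.
Depth = down-dip offset × tan(dip) = 517.08 × tan 19° = 517.08 × 0.3443
Depth = 178.04 m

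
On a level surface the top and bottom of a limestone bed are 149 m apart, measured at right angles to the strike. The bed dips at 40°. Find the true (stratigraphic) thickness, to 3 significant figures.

True thickness t = w · sin(dip) = 149 × sin 40°
t = 149 × 0.6428 = 95.775 m

95.8 m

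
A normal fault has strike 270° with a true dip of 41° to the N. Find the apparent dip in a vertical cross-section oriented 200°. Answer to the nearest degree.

39°

The section lies 70° from the strike.
tan α = tan 41° × sin 70° = 0.8693 × 0.9397 = 0.8169
apparent dip = arctan 0.8169 = 39.24°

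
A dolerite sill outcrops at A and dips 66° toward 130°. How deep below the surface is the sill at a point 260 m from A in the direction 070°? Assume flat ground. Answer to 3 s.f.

The hole lies 60° from the dip direction, so the down-dip offset is 260 × cos 60° = 130.00 m.
Depth = down-dip offset × tan(dip) = 130.00 × tan 66° = 130.00 × 2.2460
Depth = 291.98 m

292 m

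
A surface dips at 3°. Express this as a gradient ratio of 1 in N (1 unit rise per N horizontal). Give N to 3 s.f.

1 in 19.1

1 : N means tan θ = 1/N, so N = 1/tan 3° = 1/0.0524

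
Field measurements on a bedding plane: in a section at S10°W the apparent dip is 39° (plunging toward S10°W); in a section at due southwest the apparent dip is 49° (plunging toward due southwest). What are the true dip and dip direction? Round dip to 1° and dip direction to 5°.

Represent each trace as a vector plunging at its apparent dip toward its trend (east-north-up frame): v₁ = (-0.135, -0.765, -0.629), v₂ = (-0.464, -0.464, -0.755).
Cross product v₁ × v₂ gives the pole to the plane: n ∝ (-0.286, -0.190, 0.292).
Dip δ = arctan(|n_h|/n_z) = arctan(0.343/0.292) = 49.6°.
Dip direction = atan2(-0.286, -0.190) = 236° (azimuth of n's horizontal projection).

true dip 50°, dip direction 235°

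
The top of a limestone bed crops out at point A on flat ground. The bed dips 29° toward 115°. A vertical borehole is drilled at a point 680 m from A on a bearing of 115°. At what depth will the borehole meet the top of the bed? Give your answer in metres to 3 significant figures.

The hole is directly down-dip from the outcrop, so the down-dip offset is 680 m.
Depth = down-dip offset × tan(dip) = 680.00 × tan 29° = 680.00 × 0.5543
Depth = 376.93 m

377 m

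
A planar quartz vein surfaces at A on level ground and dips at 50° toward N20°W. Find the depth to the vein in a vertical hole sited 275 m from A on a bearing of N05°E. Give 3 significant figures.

297 m

The hole lies 25° from the dip direction, so the down-dip offset is 275 × cos 25° = 249.23 m.
Depth = down-dip offset × tan(dip) = 249.23 × tan 50° = 249.23 × 1.1918
Depth = 297.03 m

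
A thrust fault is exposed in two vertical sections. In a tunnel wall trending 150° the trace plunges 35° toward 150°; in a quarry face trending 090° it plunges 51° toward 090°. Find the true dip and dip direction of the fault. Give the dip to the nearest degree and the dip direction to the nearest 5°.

Each apparent-dip line lies in the plane. As unit vectors (x east, y north, z up), v₁ plunges 35°→150° and v₂ plunges 51°→090°.
n = v₁ × v₂ = (0.551, -0.043, 0.446) (taken with n_z > 0).
tan δ = √(n_x²+n_y²)/n_z = 0.553/0.446, so δ = 51.1°.
Dip direction = azimuth of (n_x, n_y) = atan2(0.551, -0.043) = 94°.

true dip 51°, dip direction 095°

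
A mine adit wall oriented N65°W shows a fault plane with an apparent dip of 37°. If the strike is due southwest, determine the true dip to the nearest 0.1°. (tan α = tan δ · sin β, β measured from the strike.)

β = acute angle between strike due southwest and section N65°W = 70°.
tan δ = tan α / sin β = tan 37° / sin 70° = 0.7536 / 0.9397 = 0.8019
δ = arctan(0.8019) = 38.73°

38.7°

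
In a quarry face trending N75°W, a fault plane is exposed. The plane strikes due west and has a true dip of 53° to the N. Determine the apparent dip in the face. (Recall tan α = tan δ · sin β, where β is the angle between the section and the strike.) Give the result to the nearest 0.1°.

Angle between strike (due west) and section (N75°W): β = 15°.
tan(apparent dip) = tan 53° · sin 15° = 0.3435
α = arctan(0.3435) = 18.96°

19.0°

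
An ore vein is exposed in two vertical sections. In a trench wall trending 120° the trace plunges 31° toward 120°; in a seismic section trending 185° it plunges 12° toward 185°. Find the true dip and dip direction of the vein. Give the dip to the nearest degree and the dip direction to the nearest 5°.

Each apparent-dip line lies in the plane. As unit vectors (x east, y north, z up), v₁ plunges 31°→120° and v₂ plunges 12°→185°.
The plane normal is n = v₁ × v₂ ∝ (0.413, -0.198, 0.760).
Dip δ = arctan(|n_h|/n_z) = arctan(0.458/0.760) = 31.1°.
Dip direction = atan2(0.413, -0.198) = 116° (azimuth of n's horizontal projection).

true dip 31°, dip direction 115°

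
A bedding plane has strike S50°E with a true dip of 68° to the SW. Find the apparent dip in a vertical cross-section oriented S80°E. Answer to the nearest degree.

51°

The strike is S50°E and the section trends S80°E; the acute angle between them is β = 30°.
tan(apparent dip) = tan 68° · sin 30° = 1.2375
α = arctan(1.2375) = 51.06°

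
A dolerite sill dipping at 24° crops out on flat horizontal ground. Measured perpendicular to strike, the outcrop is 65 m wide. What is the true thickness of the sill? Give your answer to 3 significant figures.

True thickness t = w · sin(dip) = 65 × sin 24°
t = 65 × 0.4067 = 26.438 m

26.4 m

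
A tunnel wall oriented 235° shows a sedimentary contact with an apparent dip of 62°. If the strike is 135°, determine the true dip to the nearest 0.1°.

The section is 80° from the strike.
tan(true dip) = tan 62° / sin 80° = 1.9097
true dip = arctan 1.9097 = 62.36°

62.4°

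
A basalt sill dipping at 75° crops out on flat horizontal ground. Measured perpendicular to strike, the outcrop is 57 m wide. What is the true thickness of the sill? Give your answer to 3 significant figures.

True thickness t = w · sin(dip) = 57 × sin 75°
t = 57 × 0.9659 = 55.058 m

55.1 m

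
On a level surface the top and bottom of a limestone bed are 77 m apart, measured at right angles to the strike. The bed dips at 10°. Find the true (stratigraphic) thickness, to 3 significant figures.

True thickness t = w · sin(dip) = 77 × sin 10°
t = 77 × 0.1736 = 13.371 m

13.4 m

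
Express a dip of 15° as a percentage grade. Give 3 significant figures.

26.8%

grade % = 100 × tan 15° = 100 × 0.2679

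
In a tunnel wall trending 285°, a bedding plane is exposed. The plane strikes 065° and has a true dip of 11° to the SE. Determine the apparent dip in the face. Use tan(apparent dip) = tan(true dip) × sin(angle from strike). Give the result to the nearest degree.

7°

The strike is 065° and the section trends 285°; the acute angle between them is β = 40°.
tan(apparent dip) = tan 11° · sin 40° = 0.1249
α = arctan(0.1249) = 7.12°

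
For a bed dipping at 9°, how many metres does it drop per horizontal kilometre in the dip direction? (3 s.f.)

158 m

drop per km = 1000 × tan 9° = 1000 × 0.1584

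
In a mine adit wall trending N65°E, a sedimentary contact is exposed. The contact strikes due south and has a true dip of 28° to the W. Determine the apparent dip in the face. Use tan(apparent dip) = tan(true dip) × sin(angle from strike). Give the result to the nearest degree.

26°

The strike is due south and the section trends N65°E; the acute angle between them is β = 65°.
tan α = tan 28° × sin 65° = 0.5317 × 0.9063 = 0.4819
apparent dip = arctan 0.4819 = 25.73°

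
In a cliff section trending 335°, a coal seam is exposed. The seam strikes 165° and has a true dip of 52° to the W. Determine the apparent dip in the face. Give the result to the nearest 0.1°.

12.5°

The strike is 165° and the section trends 335°; the acute angle between them is β = 10°.
tan(apparent dip) = tan 52° · sin 10° = 0.2223
α = arctan(0.2223) = 12.53°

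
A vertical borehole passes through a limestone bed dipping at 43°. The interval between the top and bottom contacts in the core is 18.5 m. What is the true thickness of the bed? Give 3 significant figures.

True thickness t = h · cos(dip) = 18.5 × cos 43°
t = 18.5 × 0.7314 = 13.530 m

13.5 m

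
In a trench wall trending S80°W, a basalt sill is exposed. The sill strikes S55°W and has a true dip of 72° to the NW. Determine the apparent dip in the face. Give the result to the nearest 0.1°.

52.4°

The section lies 25° from the strike.
tan α = tan 72° × sin 25° = 3.0777 × 0.4226 = 1.3007
apparent dip = arctan 1.3007 = 52.45°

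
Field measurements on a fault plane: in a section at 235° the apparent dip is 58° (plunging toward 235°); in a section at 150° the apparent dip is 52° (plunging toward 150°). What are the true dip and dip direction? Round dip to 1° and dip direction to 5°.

true dip 63°, dip direction 200°

The two traces are lines in the plane: v₁ = (sin 235°·cos 58°, cos 235°·cos 58°, −sin 58°), v₂ = (sin 150°·cos 52°, cos 150°·cos 52°, −sin 52°).
Cross product v₁ × v₂ gives the pole to the plane: n ∝ (-0.213, -0.603, 0.325).
Dip δ = arctan(|n_h|/n_z) = arctan(0.640/0.325) = 63.1°.
Dip direction = atan2(-0.213, -0.603) = 199° (azimuth of n's horizontal projection).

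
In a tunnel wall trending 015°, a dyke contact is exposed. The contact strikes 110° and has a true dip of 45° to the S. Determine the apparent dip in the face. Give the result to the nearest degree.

45°

The section lies 85° from the strike.
tan α = tan 45° × sin 85° = 1.0000 × 0.9962 = 0.9962
α = arctan(0.9962) = 44.89°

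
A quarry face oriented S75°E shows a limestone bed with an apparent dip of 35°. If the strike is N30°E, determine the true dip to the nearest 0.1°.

β = acute angle between strike N30°E and section S75°E = 75°.
tan δ = tan α / sin β = tan 35° / sin 75° = 0.7002 / 0.9659 = 0.7249
true dip = arctan 0.7249 = 35.94°

35.9°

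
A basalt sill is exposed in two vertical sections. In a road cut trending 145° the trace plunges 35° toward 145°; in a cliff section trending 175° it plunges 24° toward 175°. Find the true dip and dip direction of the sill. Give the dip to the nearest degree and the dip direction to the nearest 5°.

true dip 38°, dip direction 120°

Represent each trace as a vector plunging at its apparent dip toward its trend (east-north-up frame): v₁ = (0.470, -0.671, -0.574), v₂ = (0.080, -0.910, -0.407).
n = v₁ × v₂ = (0.249, -0.145, 0.374) (taken with n_z > 0).
True dip = arccos(n_z / |n|) = arccos(0.7920) = 37.6°.
Dip direction = atan2(0.249, -0.145) = 120° (azimuth of n's horizontal projection).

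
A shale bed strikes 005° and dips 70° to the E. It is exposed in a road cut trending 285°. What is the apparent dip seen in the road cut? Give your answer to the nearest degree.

70°

The section lies 80° from the strike.
tan α = tan 70° × sin 80° = 2.7475 × 0.9848 = 2.7057
apparent dip = arctan 2.7057 = 69.72°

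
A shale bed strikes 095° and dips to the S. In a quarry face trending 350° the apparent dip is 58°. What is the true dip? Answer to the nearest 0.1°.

58.9°

β = acute angle between strike 095° and section 350° = 75°.
tan δ = tan α / sin β = tan 58° / sin 75° = 1.6003 / 0.9659 = 1.6568
δ = arctan(1.6568) = 58.89°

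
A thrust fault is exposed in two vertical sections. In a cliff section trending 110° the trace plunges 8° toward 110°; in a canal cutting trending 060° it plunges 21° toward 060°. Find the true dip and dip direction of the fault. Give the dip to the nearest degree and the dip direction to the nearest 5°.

Represent each trace as a vector plunging at its apparent dip toward its trend (east-north-up frame): v₁ = (0.931, -0.339, -0.139), v₂ = (0.809, 0.467, -0.358).
The plane normal is n = v₁ × v₂ ∝ (0.186, 0.221, 0.708).
Dip δ = arctan(|n_h|/n_z) = arctan(0.289/0.708) = 22.2°.
The horizontal component of n points toward azimuth atan2(n_x, n_y) = 40°, the dip direction.

true dip 22°, dip direction 040°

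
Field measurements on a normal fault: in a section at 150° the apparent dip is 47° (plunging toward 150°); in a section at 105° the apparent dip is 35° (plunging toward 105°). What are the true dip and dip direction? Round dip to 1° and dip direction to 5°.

Each apparent-dip line lies in the plane. As unit vectors (x east, y north, z up), v₁ plunges 47°→150° and v₂ plunges 35°→105°.
Cross product v₁ × v₂ gives the pole to the plane: n ∝ (0.184, -0.383, 0.395).
True dip = arccos(n_z / |n|) = arccos(0.6809) = 47.1°.
Dip direction = atan2(0.184, -0.383) = 154° (azimuth of n's horizontal projection).

true dip 47°, dip direction 155°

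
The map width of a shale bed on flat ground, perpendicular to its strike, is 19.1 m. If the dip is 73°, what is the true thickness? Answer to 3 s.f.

18.3 m

True thickness t = w · sin(dip) = 19.1 × sin 73°
t = 19.1 × 0.9563 = 18.265 m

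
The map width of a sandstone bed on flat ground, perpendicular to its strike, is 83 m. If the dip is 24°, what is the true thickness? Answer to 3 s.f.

33.8 m

True thickness t = w · sin(dip) = 83 × sin 24°
t = 83 × 0.4067 = 33.759 m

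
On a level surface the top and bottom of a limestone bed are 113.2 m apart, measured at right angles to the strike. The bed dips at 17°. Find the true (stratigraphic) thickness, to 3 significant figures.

33.1 m

True thickness t = w · sin(dip) = 113.2 × sin 17°
t = 113.2 × 0.2924 = 33.096 m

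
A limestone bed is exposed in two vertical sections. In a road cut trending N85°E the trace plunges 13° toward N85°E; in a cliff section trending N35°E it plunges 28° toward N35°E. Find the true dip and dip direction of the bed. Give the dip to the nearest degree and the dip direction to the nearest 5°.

true dip 29°, dip direction 020°

Represent each trace as a vector plunging at its apparent dip toward its trend (east-north-up frame): v₁ = (0.971, 0.085, -0.225), v₂ = (0.506, 0.723, -0.469).
Cross product v₁ × v₂ gives the pole to the plane: n ∝ (0.123, 0.342, 0.659).
True dip = arccos(n_z / |n|) = arccos(0.8758) = 28.9°.
Dip direction = atan2(0.123, 0.342) = 20° (azimuth of n's horizontal projection).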